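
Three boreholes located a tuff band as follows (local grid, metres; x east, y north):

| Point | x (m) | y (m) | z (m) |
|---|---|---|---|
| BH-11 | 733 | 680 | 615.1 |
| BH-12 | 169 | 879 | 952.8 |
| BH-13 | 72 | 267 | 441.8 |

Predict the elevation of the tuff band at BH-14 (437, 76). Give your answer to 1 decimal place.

168.5 m

Let the plane be z = a·x + b·y + c.
BH-12−BH-11: −564a + 199b = 337.7;  BH-13−BH-11: −661a − 413b = −173.3.
Solving gives a = −0.28804, b = 0.88062.
Then c = 615.1 − a·733 − b·680 = 227.41.
At (437, 76): z = −125.9 + 66.9 + 227.41 = 168.5 m.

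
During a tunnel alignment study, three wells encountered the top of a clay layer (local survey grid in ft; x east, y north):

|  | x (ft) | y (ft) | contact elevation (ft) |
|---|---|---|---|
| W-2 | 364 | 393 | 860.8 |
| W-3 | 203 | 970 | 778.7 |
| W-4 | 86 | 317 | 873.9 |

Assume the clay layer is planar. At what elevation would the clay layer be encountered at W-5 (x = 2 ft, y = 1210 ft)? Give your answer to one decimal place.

Let the plane be z = a·x + b·y + c.
W-3−W-2: −161a + 577b = −82.1;  W-4−W-2: −278a − 76b = 13.1.
Solving gives a = −0.007641, b = −0.144420.
Then c = 860.8 − a·364 − b·393 = 920.34.
At (2, 1210): z = −0.0 − 174.7 + 920.34 = 745.6 ft.

745.6 ft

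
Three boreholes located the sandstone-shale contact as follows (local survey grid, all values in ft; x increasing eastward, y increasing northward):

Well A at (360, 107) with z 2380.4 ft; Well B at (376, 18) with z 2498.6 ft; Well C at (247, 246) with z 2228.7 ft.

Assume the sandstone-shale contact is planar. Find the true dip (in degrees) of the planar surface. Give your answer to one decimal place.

Two edge vectors: Well A→Well B = (16, -89, 118.2), Well A→Well C = (-113, 139, -151.7).
Normal n = (Well A→Well B) × (Well A→Well C) = (-2928.5, -10929.4, -7833).
So ∂z/∂x = −n_x/n_z = −0.37387 and ∂z/∂y = −n_y/n_z = −1.39530.
Gradient magnitude |∇z| = √(a² + b²) = √(0.13978 + 1.94687) = 1.44452.
True dip = arctan(1.44452) = 55.3°, dipping toward NNE (azimuth ≈ 015°).

55.3°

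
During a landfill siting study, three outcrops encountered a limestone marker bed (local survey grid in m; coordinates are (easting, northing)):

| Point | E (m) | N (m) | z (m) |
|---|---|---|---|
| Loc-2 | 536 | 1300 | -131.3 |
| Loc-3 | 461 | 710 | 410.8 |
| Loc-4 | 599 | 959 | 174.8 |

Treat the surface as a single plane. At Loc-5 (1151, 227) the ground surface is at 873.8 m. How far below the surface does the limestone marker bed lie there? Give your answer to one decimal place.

Let the plane be z = a·E + b·N + c.
Loc-3−Loc-2: −75a − 590b = 542.1;  Loc-4−Loc-2: 63a − 341b = 306.1.
Solving gives a = −0.067848, b = −0.910189.
Then c = -131.3 − a·536 − b·1300 = 1088.31.
At (1151, 227): z_contact = −78.09 − 206.61 + 1088.31 = 803.61 m.
Depth below ground = 873.8 − 803.61 = 70.2 m.

70.2 m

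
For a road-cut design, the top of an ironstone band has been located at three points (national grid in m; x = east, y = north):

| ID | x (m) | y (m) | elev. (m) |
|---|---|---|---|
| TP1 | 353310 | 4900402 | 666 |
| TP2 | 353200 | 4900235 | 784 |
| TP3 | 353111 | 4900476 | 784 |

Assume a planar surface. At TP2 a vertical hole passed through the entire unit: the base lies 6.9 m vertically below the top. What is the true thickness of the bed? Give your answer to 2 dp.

Two edge vectors: TP1→TP2 = (-110, -167, 118), TP1→TP3 = (-199, 74, 118).
Normal n = (TP1→TP2) × (TP1→TP3) = (-28438, -10502, -41373).
So ∂z/∂x = −n_x/n_z = −0.68736 and ∂z/∂y = −n_y/n_z = −0.25384.
|∇z| = √(a²+b²) = 0.73273, so dip δ = arctan(0.73273) = 36.23°.
True thickness = vertical thickness × cos δ = 6.9 × cos 36.23° = 5.57 m.

5.57 m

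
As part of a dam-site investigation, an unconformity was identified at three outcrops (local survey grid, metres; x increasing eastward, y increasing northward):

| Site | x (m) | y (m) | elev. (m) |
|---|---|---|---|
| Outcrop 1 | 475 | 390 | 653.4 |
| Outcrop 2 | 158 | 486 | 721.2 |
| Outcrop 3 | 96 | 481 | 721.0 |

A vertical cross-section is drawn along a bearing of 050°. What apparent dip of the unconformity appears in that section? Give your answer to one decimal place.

18.3°

Let the plane be z = a·x + b·y + c.
Outcrop 2−Outcrop 1: −317a + 96b = 67.8;  Outcrop 3−Outcrop 1: −379a + 91b = 67.6.
Solving gives a = −0.04243, b = 0.56614.
Unit vector along 050° is (sin 50°, cos 50°) = (0.7660, 0.6428).
Slope in that direction = a·(0.7660) + b·(0.6428) = 0.33140.
Apparent dip = arctan|0.33140| = 18.3° (true dip is 29.6°, so apparent ≤ true as expected).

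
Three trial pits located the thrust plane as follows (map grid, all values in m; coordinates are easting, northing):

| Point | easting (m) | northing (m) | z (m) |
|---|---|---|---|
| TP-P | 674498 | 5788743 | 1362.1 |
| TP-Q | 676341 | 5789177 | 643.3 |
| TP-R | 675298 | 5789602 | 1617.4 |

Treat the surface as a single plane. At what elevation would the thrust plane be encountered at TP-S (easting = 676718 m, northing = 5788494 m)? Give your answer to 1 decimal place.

-156.6 m

Let the plane be z = a·easting + b·northing + c.
TP-Q−TP-P: 1843a + 434b = −718.8;  TP-R−TP-P: 800a + 859b = 255.3.
Solving gives a = −0.589228577, b = 0.845963751.
Then c = 1362.1 − a·674498 − b·5788743 = −4498271.14.
At (676718, 5788494): z = −398741.6 + 4896856.1 − 4498271.14 = -156.6 m.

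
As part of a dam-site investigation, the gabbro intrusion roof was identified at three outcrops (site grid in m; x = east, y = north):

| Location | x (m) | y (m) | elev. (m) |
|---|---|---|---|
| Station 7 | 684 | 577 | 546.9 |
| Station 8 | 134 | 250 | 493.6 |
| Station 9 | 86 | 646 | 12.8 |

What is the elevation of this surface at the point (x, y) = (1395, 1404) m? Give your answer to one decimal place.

162.4 m

Let the plane be z = a·x + b·y + c.
Station 8−Station 7: −550a − 327b = −53.3;  Station 9−Station 7: −598a + 69b = −534.1.
Solving gives a = 0.763732, b = −1.121568.
Then c = 546.9 − a·684 − b·577 = 671.65.
At (1395, 1404): z = 1065.4 − 1574.7 + 671.65 = 162.4 m.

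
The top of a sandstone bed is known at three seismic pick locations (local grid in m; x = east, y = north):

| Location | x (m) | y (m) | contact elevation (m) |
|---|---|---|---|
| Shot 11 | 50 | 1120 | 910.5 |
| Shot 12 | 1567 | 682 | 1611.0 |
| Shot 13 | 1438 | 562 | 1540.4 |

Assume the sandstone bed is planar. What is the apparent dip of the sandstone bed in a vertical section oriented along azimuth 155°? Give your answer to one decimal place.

8.0°

Let the plane be z = a·x + b·y + c.
Shot 12−Shot 11: 1517a − 438b = 700.5;  Shot 13−Shot 11: 1388a − 558b = 629.9.
Solving gives a = 0.48202, b = 0.07016.
Unit vector along 155° is (sin 155°, cos 155°) = (0.4226, -0.9063).
Slope in that direction = a·(0.4226) + b·(-0.9063) = 0.14013.
Apparent dip = arctan|0.14013| = 8.0° (true dip is 26.0°, so apparent ≤ true as expected).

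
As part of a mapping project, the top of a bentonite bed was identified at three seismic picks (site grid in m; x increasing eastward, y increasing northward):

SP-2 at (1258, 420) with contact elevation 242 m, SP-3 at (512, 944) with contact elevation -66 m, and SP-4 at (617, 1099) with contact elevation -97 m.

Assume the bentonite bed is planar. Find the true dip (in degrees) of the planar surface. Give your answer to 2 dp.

20.49°

Let the plane be z = a·x + b·y + c.
SP-3−SP-2: −746a + 524b = −308;  SP-4−SP-2: −641a + 679b = −339.
Solving gives a = 0.18456, b = −0.32503.
Gradient magnitude |∇z| = √(a² + b²) = √(0.03406 + 0.10564) = 0.37377.
True dip = arctan(0.37377) = 20.49°, dipping toward NNW (azimuth ≈ 330°).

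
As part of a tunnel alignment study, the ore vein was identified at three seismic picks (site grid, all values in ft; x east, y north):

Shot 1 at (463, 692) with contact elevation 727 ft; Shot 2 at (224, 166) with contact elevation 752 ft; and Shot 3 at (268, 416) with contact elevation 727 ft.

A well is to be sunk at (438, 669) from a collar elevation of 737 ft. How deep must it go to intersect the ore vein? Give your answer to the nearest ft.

Two edge vectors: Shot 1→Shot 2 = (-239, -526, 25), Shot 1→Shot 3 = (-195, -276, 0).
Normal n = (Shot 1→Shot 2) × (Shot 1→Shot 3) = (6900, -4875, -36606).
So ∂z/∂x = −n_x/n_z = 0.18849 and ∂z/∂y = −n_y/n_z = −0.13317.
Intercept c from Shot 1: 727 − 87.27 + 92.16 = 731.88.
At (438, 669): z_contact = 82.6 − 89.1 + 731.88 = 725.4 ft.
Depth below ground = 737 − 725.4 = 12 ft.

12 ft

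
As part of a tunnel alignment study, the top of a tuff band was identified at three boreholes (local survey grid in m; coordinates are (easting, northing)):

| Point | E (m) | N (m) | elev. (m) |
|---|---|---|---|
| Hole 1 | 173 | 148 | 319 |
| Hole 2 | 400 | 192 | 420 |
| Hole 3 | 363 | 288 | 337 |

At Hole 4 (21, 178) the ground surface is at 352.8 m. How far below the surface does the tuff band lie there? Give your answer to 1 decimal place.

139.8 m

Two edge vectors: Hole 1→Hole 2 = (227, 44, 101), Hole 1→Hole 3 = (190, 140, 18).
Normal n = (Hole 1→Hole 2) × (Hole 1→Hole 3) = (-13348, 15104, 23420).
So ∂z/∂E = −n_x/n_z = 0.56994 and ∂z/∂N = −n_y/n_z = −0.64492.
Intercept c from Hole 1: 319 − 98.60 + 95.45 = 315.85.
At (21, 178): z_contact = 11.97 − 114.80 + 315.85 = 213.02 m.
Depth below ground = 352.8 − 213.02 = 139.8 m.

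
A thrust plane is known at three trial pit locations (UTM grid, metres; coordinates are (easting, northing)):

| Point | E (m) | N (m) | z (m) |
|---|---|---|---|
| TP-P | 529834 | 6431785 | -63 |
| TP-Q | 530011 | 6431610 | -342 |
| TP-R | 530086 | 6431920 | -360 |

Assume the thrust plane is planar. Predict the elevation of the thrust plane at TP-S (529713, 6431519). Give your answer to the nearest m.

Two edge vectors: TP-P→TP-Q = (177, -175, -279), TP-P→TP-R = (252, 135, -297).
Normal n = (TP-P→TP-Q) × (TP-P→TP-R) = (89640, -17739, 67995).
So ∂z/∂E = −n_x/n_z = −1.31833223 and ∂z/∂N = −n_y/n_z = 0.26088683.
Intercept c from TP-P: -63 + 698497.24 − 1677968.00 = −979533.76.
At (529713, 6431519): z = −698337.7 + 1677898.6 − 979533.76 = 27.1 m.

27 m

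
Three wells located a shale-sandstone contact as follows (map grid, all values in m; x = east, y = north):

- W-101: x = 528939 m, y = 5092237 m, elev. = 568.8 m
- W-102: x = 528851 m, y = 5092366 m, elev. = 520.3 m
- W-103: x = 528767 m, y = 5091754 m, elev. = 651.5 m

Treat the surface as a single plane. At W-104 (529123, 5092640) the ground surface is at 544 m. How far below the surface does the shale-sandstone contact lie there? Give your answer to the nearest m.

Let the plane be z = a·x + b·y + c.
W-102−W-101: −88a + 129b = −48.5;  W-103−W-101: −172a − 483b = 82.7.
Solving gives a = 0.19719904, b = −0.24144562.
Then c = 568.8 − a·528939 − b·5092237 = 1125760.86.
At (529123, 5092640): z_contact = 104342.5 − 1229595.6 + 1125760.86 = 507.8 m.
Depth below ground = 544 − 507.8 = 36 m.

36 m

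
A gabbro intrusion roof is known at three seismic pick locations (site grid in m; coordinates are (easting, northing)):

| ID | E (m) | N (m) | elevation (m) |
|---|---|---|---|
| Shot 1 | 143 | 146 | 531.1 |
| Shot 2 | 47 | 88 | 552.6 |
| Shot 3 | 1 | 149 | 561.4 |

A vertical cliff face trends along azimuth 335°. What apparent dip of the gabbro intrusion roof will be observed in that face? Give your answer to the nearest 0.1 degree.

4.3°

Let the plane be z = a·E + b·N + c.
Shot 2−Shot 1: −96a − 58b = 21.5;  Shot 3−Shot 1: −142a + 3b = 30.3.
Solving gives a = −0.21374, b = −0.01692.
Unit vector along 335° is (sin 335°, cos 335°) = (-0.4226, 0.9063).
Slope in that direction = a·(-0.4226) + b·(0.9063) = 0.07500.
Apparent dip = arctan|0.07500| = 4.3° (true dip is 12.1°, so apparent ≤ true as expected).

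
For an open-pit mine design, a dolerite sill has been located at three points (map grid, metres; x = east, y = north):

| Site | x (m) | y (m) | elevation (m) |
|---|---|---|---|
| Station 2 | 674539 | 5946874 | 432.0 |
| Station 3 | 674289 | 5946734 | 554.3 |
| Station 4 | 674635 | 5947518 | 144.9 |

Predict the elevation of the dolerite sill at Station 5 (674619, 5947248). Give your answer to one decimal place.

258.9 m

Let the plane be z = a·x + b·y + c.
Station 3−Station 2: −250a − 140b = 122.3;  Station 4−Station 2: 96a + 644b = −287.1.
Solving gives a = −0.261366224, b = −0.406846029.
Then c = 432 − a·674539 − b·5946874 = 2596195.78.
At (674619, 5947248): z = −176322.6 − 2419614.2 + 2596195.78 = 258.9 m.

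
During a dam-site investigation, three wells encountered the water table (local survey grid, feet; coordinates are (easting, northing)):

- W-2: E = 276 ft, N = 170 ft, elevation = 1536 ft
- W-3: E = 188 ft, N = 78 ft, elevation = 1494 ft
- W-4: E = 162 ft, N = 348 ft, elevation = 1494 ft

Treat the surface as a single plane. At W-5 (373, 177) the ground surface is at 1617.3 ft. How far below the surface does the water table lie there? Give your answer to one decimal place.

Let the plane be z = a·E + b·N + c.
W-3−W-2: −88a − 92b = −42;  W-4−W-2: −114a + 178b = −42.
Solving gives a = 0.43362, b = 0.04176.
Then c = 1536 − a·276 − b·170 = 1409.22.
At (373, 177): z_contact = 161.74 + 7.39 + 1409.22 = 1578.35 ft.
Depth below ground = 1617.3 − 1578.35 = 38.9 ft.

38.9 ft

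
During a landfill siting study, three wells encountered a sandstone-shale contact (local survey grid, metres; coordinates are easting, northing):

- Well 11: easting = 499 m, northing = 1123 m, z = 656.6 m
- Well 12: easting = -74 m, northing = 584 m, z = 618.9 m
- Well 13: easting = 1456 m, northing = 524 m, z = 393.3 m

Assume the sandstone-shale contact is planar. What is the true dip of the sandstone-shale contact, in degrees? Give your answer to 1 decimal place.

14.5°

Let the plane be z = a·easting + b·northing + c.
Well 12−Well 11: −573a − 539b = −37.7;  Well 13−Well 11: 957a − 599b = −263.3.
Solving gives a = −0.13892, b = 0.21762.
Gradient magnitude |∇z| = √(a² + b²) = √(0.01930 + 0.04736) = 0.25818.
True dip = arctan(0.25818) = 14.5°, dipping toward SSE (azimuth ≈ 147°).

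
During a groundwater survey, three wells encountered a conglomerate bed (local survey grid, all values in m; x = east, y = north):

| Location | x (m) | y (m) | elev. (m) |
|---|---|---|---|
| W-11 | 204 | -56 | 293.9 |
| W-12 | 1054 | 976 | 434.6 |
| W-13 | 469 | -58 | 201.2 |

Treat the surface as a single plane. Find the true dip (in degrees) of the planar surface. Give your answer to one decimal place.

28.6°

Two edge vectors: W-11→W-12 = (850, 1032, 140.7), W-11→W-13 = (265, -2, -92.7).
Normal n = (W-11→W-12) × (W-11→W-13) = (-95385, 116080.5, -275180).
So ∂z/∂x = −n_x/n_z = −0.34663 and ∂z/∂y = −n_y/n_z = 0.42183.
Gradient magnitude |∇z| = √(a² + b²) = √(0.12015 + 0.17794) = 0.54598.
True dip = arctan(0.54598) = 28.6°, dipping toward SE (azimuth ≈ 141°).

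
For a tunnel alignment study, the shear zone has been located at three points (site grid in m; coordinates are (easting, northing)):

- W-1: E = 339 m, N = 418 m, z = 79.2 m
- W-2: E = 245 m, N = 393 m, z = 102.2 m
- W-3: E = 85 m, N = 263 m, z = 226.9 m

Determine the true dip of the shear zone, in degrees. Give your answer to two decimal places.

Two edge vectors: W-1→W-2 = (-94, -25, 23), W-1→W-3 = (-254, -155, 147.7).
Normal n = (W-1→W-2) × (W-1→W-3) = (-127.5, 8041.8, 8220).
So ∂z/∂E = −n_x/n_z = 0.01551 and ∂z/∂N = −n_y/n_z = −0.97832.
Gradient magnitude |∇z| = √(a² + b²) = √(0.00024 + 0.95711) = 0.97844.
True dip = arctan(0.97844) = 44.38°, dipping toward N (azimuth ≈ 359°).

44.38°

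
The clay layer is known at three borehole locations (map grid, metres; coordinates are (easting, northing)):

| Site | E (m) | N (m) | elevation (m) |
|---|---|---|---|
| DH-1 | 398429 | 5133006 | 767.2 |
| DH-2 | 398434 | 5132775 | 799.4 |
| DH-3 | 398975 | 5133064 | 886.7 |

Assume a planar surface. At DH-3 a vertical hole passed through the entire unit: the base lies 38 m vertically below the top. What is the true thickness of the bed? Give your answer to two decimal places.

Let the plane be z = a·E + b·N + c.
DH-2−DH-1: 5a − 231b = 32.2;  DH-3−DH-1: 546a + 58b = 119.5.
Solving gives a = 0.23314, b = −0.13435.
|∇z| = √(a²+b²) = 0.26908, so dip δ = arctan(0.26908) = 15.06°.
True thickness = vertical thickness × cos δ = 38 × cos 15.06° = 36.69 m.

36.69 m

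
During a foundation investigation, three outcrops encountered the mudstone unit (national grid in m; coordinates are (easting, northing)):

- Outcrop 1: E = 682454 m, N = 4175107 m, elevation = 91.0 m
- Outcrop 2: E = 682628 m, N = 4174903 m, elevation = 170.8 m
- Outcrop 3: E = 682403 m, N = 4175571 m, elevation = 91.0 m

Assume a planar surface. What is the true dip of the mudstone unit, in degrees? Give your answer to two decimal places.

27.91°

Let the plane be z = a·E + b·N + c.
Outcrop 2−Outcrop 1: 174a − 204b = 79.8;  Outcrop 3−Outcrop 1: −51a + 464b = 0.
Solving gives a = 0.52646, b = 0.05787.
Gradient magnitude |∇z| = √(a² + b²) = √(0.27716 + 0.00335) = 0.52963.
True dip = arctan(0.52963) = 27.91°, dipping toward W (azimuth ≈ 264°).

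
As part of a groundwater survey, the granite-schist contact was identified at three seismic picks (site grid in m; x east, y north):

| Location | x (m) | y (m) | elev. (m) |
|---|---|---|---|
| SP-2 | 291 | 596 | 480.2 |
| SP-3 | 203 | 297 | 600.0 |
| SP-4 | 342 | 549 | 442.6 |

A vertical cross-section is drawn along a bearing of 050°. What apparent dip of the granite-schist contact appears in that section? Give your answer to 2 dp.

Two edge vectors: SP-2→SP-3 = (-88, -299, 119.8), SP-2→SP-4 = (51, -47, -37.6).
Normal n = (SP-2→SP-3) × (SP-2→SP-4) = (16873, 2801, 19385).
So ∂z/∂x = −n_x/n_z = −0.87042 and ∂z/∂y = −n_y/n_z = −0.14449.
Unit vector along 050° is (sin 50°, cos 50°) = (0.7660, 0.6428).
Slope in that direction = a·(0.7660) + b·(0.6428) = −0.75966.
Apparent dip = arctan|0.75966| = 37.22° (true dip is 41.4°, so apparent ≤ true as expected).

37.22°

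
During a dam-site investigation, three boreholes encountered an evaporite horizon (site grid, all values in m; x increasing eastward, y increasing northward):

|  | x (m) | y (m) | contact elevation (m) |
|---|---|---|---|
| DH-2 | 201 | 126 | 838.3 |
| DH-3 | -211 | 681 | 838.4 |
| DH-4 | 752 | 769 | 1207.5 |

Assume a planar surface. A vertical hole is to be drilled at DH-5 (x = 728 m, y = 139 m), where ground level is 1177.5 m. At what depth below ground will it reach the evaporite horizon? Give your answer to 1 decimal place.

Let the plane be z = a·x + b·y + c.
DH-3−DH-2: −412a + 555b = 0.1;  DH-4−DH-2: 551a + 643b = 369.2.
Solving gives a = 0.35892, b = 0.26662.
Then c = 838.3 − a·201 − b·126 = 732.56.
At (728, 139): z_contact = 261.29 + 37.06 + 732.56 = 1030.92 m.
Depth below ground = 1177.5 − 1030.92 = 146.6 m.

146.6 m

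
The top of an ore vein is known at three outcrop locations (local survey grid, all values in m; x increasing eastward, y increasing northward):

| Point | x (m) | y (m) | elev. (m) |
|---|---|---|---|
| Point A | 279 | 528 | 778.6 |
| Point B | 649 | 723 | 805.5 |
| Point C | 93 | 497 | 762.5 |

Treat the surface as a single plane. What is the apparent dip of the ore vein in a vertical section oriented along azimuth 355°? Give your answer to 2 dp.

2.66°

Two edge vectors: Point A→Point B = (370, 195, 26.9), Point A→Point C = (-186, -31, -16.1).
Normal n = (Point A→Point B) × (Point A→Point C) = (-2305.6, 953.6, 24800).
So ∂z/∂x = −n_x/n_z = 0.09297 and ∂z/∂y = −n_y/n_z = −0.03845.
Unit vector along 355° is (sin 355°, cos 355°) = (-0.0872, 0.9962).
Slope in that direction = a·(-0.0872) + b·(0.9962) = −0.04641.
Apparent dip = arctan|0.04641| = 2.66° (true dip is 5.7°, so apparent ≤ true as expected).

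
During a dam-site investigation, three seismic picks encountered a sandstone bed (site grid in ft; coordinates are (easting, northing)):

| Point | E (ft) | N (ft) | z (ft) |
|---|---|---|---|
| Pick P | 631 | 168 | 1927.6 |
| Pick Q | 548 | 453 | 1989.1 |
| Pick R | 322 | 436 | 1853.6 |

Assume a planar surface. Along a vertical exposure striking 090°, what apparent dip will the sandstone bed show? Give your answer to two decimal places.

Two edge vectors: Pick P→Pick Q = (-83, 285, 61.5), Pick P→Pick R = (-309, 268, -74).
Normal n = (Pick P→Pick Q) × (Pick P→Pick R) = (-37572, -25145.5, 65821).
So ∂z/∂E = −n_x/n_z = 0.57082 and ∂z/∂N = −n_y/n_z = 0.38203.
Unit vector along 090° is (sin 90°, cos 90°) = (1.0000, 0.0000).
Slope in that direction = a·(1.0000) + b·(0.0000) = 0.57082.
Apparent dip = arctan|0.57082| = 29.72° (true dip is 34.5°, so apparent ≤ true as expected).

29.72°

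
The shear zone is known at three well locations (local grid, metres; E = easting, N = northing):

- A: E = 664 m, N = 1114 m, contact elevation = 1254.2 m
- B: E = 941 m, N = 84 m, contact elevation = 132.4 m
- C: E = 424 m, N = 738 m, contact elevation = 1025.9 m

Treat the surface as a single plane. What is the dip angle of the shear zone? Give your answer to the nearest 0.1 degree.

47.3°

Let the plane be z = a·E + b·N + c.
B−A: 277a − 1030b = −1121.8;  C−A: −240a − 376b = −228.3.
Solving gives a = −0.53123, b = 0.94626.
Gradient magnitude |∇z| = √(a² + b²) = √(0.28220 + 0.89541) = 1.08518.
True dip = arctan(1.08518) = 47.3°, dipping toward SSE (azimuth ≈ 151°).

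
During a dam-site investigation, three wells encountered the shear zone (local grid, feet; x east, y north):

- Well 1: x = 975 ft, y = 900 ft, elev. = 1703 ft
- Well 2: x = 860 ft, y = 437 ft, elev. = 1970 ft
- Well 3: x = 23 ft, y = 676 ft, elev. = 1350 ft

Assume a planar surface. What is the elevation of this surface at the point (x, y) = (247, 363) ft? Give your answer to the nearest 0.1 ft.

Let the plane be z = a·x + b·y + c.
Well 2−Well 1: −115a − 463b = 267;  Well 3−Well 1: −952a − 224b = −353.
Solving gives a = 0.53792, b = −0.71028.
Then c = 1703 − a·975 − b·900 = 1817.78.
At (247, 363): z = 132.9 − 257.8 + 1817.78 = 1692.8 ft.

1692.8 ft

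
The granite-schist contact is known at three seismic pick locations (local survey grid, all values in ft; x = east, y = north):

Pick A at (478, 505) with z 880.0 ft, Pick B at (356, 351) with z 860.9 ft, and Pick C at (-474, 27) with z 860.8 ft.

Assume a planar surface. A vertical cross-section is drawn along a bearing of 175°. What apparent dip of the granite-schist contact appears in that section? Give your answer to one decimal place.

Two edge vectors: Pick A→Pick B = (-122, -154, -19.1), Pick A→Pick C = (-952, -478, -19.2).
Normal n = (Pick A→Pick B) × (Pick A→Pick C) = (-6173, 15840.8, -88292).
So ∂z/∂x = −n_x/n_z = −0.06992 and ∂z/∂y = −n_y/n_z = 0.17941.
Unit vector along 175° is (sin 175°, cos 175°) = (0.0872, -0.9962).
Slope in that direction = a·(0.0872) + b·(-0.9962) = −0.18482.
Apparent dip = arctan|0.18482| = 10.5° (true dip is 10.9°, so apparent ≤ true as expected).

10.5°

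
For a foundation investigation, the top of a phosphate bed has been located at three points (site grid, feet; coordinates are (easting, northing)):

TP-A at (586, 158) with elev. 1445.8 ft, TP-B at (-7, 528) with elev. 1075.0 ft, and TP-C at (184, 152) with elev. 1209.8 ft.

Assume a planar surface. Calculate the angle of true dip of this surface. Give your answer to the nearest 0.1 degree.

Two edge vectors: TP-A→TP-B = (-593, 370, -370.8), TP-A→TP-C = (-402, -6, -236).
Normal n = (TP-A→TP-B) × (TP-A→TP-C) = (-89544.8, 9113.6, 152298).
So ∂z/∂E = −n_x/n_z = 0.58796 and ∂z/∂N = −n_y/n_z = −0.05984.
Gradient magnitude |∇z| = √(a² + b²) = √(0.34569 + 0.00358) = 0.59100.
True dip = arctan(0.59100) = 30.6°, dipping toward W (azimuth ≈ 276°).

30.6°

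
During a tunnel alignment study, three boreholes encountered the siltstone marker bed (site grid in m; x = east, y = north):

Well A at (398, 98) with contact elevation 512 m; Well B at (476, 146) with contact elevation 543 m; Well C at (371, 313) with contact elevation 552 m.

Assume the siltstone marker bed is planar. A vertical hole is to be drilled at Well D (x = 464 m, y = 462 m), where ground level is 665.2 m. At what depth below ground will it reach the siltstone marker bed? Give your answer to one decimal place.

56.1 m

Two edge vectors: Well A→Well B = (78, 48, 31), Well A→Well C = (-27, 215, 40).
Normal n = (Well A→Well B) × (Well A→Well C) = (-4745, -3957, 18066).
So ∂z/∂x = −n_x/n_z = 0.26265 and ∂z/∂y = −n_y/n_z = 0.21903.
Intercept c from Well A: 512 − 104.53 − 21.46 = 386.00.
At (464, 462): z_contact = 121.87 + 101.19 + 386.00 = 609.06 m.
Depth below ground = 665.2 − 609.06 = 56.1 m.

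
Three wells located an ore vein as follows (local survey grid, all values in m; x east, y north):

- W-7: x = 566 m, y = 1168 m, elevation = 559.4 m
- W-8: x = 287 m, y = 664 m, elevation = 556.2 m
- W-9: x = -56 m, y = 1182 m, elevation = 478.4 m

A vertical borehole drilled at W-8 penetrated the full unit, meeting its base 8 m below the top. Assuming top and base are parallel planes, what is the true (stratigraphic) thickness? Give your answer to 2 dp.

7.92 m

Let the plane be z = a·x + b·y + c.
W-8−W-7: −279a − 504b = −3.2;  W-9−W-7: −622a + 14b = −81.
Solving gives a = 0.12876, b = −0.06493.
|∇z| = √(a²+b²) = 0.14421, so dip δ = arctan(0.14421) = 8.21°.
True thickness = vertical thickness × cos δ = 8 × cos 8.21° = 7.92 m.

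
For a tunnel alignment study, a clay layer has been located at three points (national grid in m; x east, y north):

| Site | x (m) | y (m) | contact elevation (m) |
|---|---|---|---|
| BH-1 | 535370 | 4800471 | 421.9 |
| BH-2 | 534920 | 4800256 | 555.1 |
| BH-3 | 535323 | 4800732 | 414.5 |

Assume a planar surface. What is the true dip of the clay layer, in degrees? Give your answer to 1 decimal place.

Let the plane be z = a·x + b·y + c.
BH-2−BH-1: −450a − 215b = 133.2;  BH-3−BH-1: −47a + 261b = −7.4.
Solving gives a = −0.26008, b = −0.07519.
Gradient magnitude |∇z| = √(a² + b²) = √(0.06764 + 0.00565) = 0.27073.
True dip = arctan(0.27073) = 15.1°, dipping toward ENE (azimuth ≈ 074°).

15.1°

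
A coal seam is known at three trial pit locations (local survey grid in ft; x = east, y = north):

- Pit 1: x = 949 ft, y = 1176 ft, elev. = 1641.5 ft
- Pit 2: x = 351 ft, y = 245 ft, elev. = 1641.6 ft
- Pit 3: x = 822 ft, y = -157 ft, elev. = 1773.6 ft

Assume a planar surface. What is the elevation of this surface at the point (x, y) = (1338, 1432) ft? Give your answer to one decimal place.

1682.1 ft

Two edge vectors: Pit 1→Pit 2 = (-598, -931, 0.1), Pit 1→Pit 3 = (-127, -1333, 132.1).
Normal n = (Pit 1→Pit 2) × (Pit 1→Pit 3) = (-122851.8, 78983.1, 678897).
So ∂z/∂x = −n_x/n_z = 0.180958 and ∂z/∂y = −n_y/n_z = −0.116340.
Intercept c from Pit 1: 1641.5 − 171.73 + 136.82 = 1606.59.
At (1338, 1432): z = 242.1 − 166.6 + 1606.59 = 1682.1 ft.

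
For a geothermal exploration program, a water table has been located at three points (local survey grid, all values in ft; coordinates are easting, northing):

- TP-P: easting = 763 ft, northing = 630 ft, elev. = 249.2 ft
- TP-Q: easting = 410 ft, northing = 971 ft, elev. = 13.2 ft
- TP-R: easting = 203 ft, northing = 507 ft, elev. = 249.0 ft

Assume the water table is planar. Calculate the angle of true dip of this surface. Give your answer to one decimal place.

Two edge vectors: TP-P→TP-Q = (-353, 341, -236), TP-P→TP-R = (-560, -123, -0.2).
Normal n = (TP-P→TP-Q) × (TP-P→TP-R) = (-29096.2, 132089.4, 234379).
So ∂z/∂easting = −n_x/n_z = 0.12414 and ∂z/∂northing = −n_y/n_z = −0.56357.
Gradient magnitude |∇z| = √(a² + b²) = √(0.01541 + 0.31761) = 0.57708.
True dip = arctan(0.57708) = 30.0°, dipping toward NNW (azimuth ≈ 348°).

30.0°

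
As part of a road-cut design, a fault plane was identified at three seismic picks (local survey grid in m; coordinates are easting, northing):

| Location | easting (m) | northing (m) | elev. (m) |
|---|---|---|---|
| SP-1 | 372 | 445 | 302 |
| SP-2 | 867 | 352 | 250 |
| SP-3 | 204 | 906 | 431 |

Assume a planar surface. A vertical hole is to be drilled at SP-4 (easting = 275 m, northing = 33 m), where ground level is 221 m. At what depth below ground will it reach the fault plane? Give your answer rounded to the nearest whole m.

20 m

Let the plane be z = a·easting + b·northing + c.
SP-2−SP-1: 495a − 93b = −52;  SP-3−SP-1: −168a + 461b = 129.
Solving gives a = −0.05633, b = 0.25930.
Then c = 302 − a·372 − b·445 = 207.57.
At (275, 33): z_contact = −15.5 + 8.6 + 207.57 = 200.6 m.
Depth below ground = 221 − 200.6 = 20 m.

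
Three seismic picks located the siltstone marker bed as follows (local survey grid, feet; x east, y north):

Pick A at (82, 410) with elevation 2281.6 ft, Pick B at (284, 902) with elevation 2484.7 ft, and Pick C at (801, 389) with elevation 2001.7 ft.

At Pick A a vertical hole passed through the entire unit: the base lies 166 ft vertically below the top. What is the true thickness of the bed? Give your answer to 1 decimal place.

Two edge vectors: Pick A→Pick B = (202, 492, 203.1), Pick A→Pick C = (719, -21, -279.9).
Normal n = (Pick A→Pick B) × (Pick A→Pick C) = (-133445.7, 202568.7, -357990).
So ∂z/∂x = −n_x/n_z = −0.37276 and ∂z/∂y = −n_y/n_z = 0.56585.
|∇z| = √(a²+b²) = 0.67760, so dip δ = arctan(0.67760) = 34.12°.
True thickness = vertical thickness × cos δ = 166 × cos 34.12° = 137.4 ft.

137.4 ft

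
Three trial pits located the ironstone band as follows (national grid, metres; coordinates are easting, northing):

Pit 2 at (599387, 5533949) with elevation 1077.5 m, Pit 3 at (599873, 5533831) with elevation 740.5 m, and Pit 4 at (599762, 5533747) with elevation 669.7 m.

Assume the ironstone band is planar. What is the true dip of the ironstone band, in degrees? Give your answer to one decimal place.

54.1°

Two edge vectors: Pit 2→Pit 3 = (486, -118, -337), Pit 2→Pit 4 = (375, -202, -407.8).
Normal n = (Pit 2→Pit 3) × (Pit 2→Pit 4) = (-19953.6, 71815.8, -53922).
So ∂z/∂easting = −n_x/n_z = −0.37005 and ∂z/∂northing = −n_y/n_z = 1.33185.
Gradient magnitude |∇z| = √(a² + b²) = √(0.13693 + 1.77381) = 1.38230.
True dip = arctan(1.38230) = 54.1°, dipping toward SSE (azimuth ≈ 164°).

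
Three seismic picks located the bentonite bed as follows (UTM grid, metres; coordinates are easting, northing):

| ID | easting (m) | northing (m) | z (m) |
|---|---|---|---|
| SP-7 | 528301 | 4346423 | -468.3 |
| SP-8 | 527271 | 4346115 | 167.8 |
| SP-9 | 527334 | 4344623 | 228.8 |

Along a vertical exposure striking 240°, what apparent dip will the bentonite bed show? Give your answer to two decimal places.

28.84°

Two edge vectors: SP-7→SP-8 = (-1030, -308, 636.1), SP-7→SP-9 = (-967, -1800, 697.1).
Normal n = (SP-7→SP-8) × (SP-7→SP-9) = (930273.2, 102904.3, 1556164).
So ∂z/∂easting = −n_x/n_z = −0.59780 and ∂z/∂northing = −n_y/n_z = −0.06613.
Unit vector along 240° is (sin 240°, cos 240°) = (-0.8660, -0.5000).
Slope in that direction = a·(-0.8660) + b·(-0.5000) = 0.55077.
Apparent dip = arctan|0.55077| = 28.84° (true dip is 31.0°, so apparent ≤ true as expected).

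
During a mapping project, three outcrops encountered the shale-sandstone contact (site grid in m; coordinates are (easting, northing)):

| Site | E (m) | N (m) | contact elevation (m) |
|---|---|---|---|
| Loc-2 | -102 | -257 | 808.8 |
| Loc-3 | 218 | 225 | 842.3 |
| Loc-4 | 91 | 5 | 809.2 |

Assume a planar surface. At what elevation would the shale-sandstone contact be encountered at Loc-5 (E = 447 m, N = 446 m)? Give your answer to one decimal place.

780.8 m

Two edge vectors: Loc-2→Loc-3 = (320, 482, 33.5), Loc-2→Loc-4 = (193, 262, 0.4).
Normal n = (Loc-2→Loc-3) × (Loc-2→Loc-4) = (-8584.2, 6337.5, -9186).
So ∂z/∂E = −n_x/n_z = −0.93449 and ∂z/∂N = −n_y/n_z = 0.68991.
Intercept c from Loc-2: 808.8 − 95.32 + 177.31 = 890.79.
At (447, 446): z = −417.7 + 307.7 + 890.79 = 780.8 m.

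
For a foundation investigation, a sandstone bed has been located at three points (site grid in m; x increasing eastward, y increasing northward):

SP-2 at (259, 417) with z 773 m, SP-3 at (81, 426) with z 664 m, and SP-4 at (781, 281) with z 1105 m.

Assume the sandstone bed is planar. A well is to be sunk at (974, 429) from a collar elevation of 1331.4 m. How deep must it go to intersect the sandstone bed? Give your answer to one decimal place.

126.0 m

Two edge vectors: SP-2→SP-3 = (-178, 9, -109), SP-2→SP-4 = (522, -136, 332).
Normal n = (SP-2→SP-3) × (SP-2→SP-4) = (-11836, 2198, 19510).
So ∂z/∂x = −n_x/n_z = 0.60666 and ∂z/∂y = −n_y/n_z = −0.11266.
Intercept c from SP-2: 773 − 157.13 + 46.98 = 662.85.
At (974, 429): z_contact = 590.89 − 48.33 + 662.85 = 1205.41 m.
Depth below ground = 1331.4 − 1205.41 = 126.0 m.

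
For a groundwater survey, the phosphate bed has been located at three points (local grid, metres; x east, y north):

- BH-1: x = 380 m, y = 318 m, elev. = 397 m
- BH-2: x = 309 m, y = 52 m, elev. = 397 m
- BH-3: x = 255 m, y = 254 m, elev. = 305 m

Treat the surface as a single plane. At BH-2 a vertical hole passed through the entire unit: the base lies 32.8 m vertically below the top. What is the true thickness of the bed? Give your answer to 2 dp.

Two edge vectors: BH-1→BH-2 = (-71, -266, 0), BH-1→BH-3 = (-125, -64, -92).
Normal n = (BH-1→BH-2) × (BH-1→BH-3) = (24472, -6532, -28706).
So ∂z/∂x = −n_x/n_z = 0.85250 and ∂z/∂y = −n_y/n_z = −0.22755.
|∇z| = √(a²+b²) = 0.88235, so dip δ = arctan(0.88235) = 41.42°.
True thickness = vertical thickness × cos δ = 32.8 × cos 41.42° = 24.59 m.

24.59 m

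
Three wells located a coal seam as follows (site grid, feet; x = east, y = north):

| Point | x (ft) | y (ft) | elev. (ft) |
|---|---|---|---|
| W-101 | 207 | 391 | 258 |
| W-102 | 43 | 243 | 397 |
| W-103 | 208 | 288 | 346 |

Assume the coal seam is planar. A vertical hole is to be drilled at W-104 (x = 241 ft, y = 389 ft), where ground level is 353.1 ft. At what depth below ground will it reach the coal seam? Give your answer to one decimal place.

Two edge vectors: W-101→W-102 = (-164, -148, 139), W-101→W-103 = (1, -103, 88).
Normal n = (W-101→W-102) × (W-101→W-103) = (1293, 14571, 17040).
So ∂z/∂x = −n_x/n_z = −0.07588 and ∂z/∂y = −n_y/n_z = −0.85511.
Intercept c from W-101: 258 + 15.71 + 334.35 = 608.05.
At (241, 389): z_contact = −18.29 − 332.64 + 608.05 = 257.13 ft.
Depth below ground = 353.1 − 257.13 = 96.0 ft.

96.0 ft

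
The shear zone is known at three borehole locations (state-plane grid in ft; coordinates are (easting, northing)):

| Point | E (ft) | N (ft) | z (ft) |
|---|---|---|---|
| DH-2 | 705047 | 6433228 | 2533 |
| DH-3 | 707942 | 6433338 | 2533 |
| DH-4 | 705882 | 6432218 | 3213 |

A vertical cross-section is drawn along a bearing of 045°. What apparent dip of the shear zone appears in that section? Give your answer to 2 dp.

23.94°

Let the plane be z = a·E + b·N + c.
DH-3−DH-2: 2895a + 110b = 0;  DH-4−DH-2: 835a − 1010b = 680.
Solving gives a = 0.02480, b = −0.65276.
Unit vector along 045° is (sin 45°, cos 45°) = (0.7071, 0.7071).
Slope in that direction = a·(0.7071) + b·(0.7071) = −0.44403.
Apparent dip = arctan|0.44403| = 23.94° (true dip is 33.2°, so apparent ≤ true as expected).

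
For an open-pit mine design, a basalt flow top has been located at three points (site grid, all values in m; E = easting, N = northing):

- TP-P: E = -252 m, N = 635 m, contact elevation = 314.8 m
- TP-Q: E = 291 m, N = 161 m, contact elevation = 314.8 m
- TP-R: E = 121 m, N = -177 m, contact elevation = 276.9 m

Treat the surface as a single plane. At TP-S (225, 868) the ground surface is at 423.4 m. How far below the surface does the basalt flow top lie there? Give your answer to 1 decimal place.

Let the plane be z = a·E + b·N + c.
TP-Q−TP-P: 543a − 474b = 0;  TP-R−TP-P: 373a − 812b = −37.9.
Solving gives a = 0.06802, b = 0.07792.
Then c = 314.8 − a·-252 − b·635 = 282.46.
At (225, 868): z_contact = 15.30 + 67.63 + 282.46 = 365.40 m.
Depth below ground = 423.4 − 365.40 = 58.0 m.

58.0 m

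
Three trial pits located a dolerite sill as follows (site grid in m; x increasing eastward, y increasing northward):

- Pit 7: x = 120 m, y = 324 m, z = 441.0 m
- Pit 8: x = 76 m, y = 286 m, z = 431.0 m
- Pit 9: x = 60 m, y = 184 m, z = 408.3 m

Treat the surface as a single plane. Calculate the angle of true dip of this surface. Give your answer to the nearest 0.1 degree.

12.4°

Two edge vectors: Pit 7→Pit 8 = (-44, -38, -10), Pit 7→Pit 9 = (-60, -140, -32.7).
Normal n = (Pit 7→Pit 8) × (Pit 7→Pit 9) = (-157.4, -838.8, 3880).
So ∂z/∂x = −n_x/n_z = 0.04057 and ∂z/∂y = −n_y/n_z = 0.21619.
Gradient magnitude |∇z| = √(a² + b²) = √(0.00165 + 0.04674) = 0.21996.
True dip = arctan(0.21996) = 12.4°, dipping toward S (azimuth ≈ 191°).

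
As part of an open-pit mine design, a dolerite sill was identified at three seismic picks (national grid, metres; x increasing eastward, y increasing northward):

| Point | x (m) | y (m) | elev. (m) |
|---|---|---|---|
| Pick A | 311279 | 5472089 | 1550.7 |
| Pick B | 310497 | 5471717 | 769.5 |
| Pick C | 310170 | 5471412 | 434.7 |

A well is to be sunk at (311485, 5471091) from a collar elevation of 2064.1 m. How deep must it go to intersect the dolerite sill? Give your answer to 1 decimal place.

367.3 m

Let the plane be z = a·x + b·y + c.
Pick B−Pick A: −782a − 372b = −781.2;  Pick C−Pick A: −1109a − 677b = −1116.
Solving gives a = 0.973083703, b = 0.054431571.
Then c = 1550.7 − a·311279 − b·5472089 = −599204.22.
At (311485, 5471091): z_contact = 303100.98 + 297800.08 − 599204.22 = 1696.83 m.
Depth below ground = 2064.1 − 1696.83 = 367.3 m.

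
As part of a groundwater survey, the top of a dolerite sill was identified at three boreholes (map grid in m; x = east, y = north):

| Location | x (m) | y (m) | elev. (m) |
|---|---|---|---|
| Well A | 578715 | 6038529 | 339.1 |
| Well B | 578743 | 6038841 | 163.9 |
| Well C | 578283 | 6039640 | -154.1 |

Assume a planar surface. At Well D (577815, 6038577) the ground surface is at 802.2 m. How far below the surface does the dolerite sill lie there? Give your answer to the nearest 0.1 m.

267.8 m

Two edge vectors: Well A→Well B = (28, 312, -175.2), Well A→Well C = (-432, 1111, -493.2).
Normal n = (Well A→Well B) × (Well A→Well C) = (40768.8, 89496, 165892).
So ∂z/∂x = −n_x/n_z = −0.245755070 and ∂z/∂y = −n_y/n_z = −0.539483519.
Intercept c from Well A: 339.1 + 142222.15 + 3257686.88 = 3400248.12.
At (577815, 6038577): z_contact = −142000.97 − 3257712.77 + 3400248.12 = 534.38 m.
Depth below ground = 802.2 − 534.38 = 267.8 m.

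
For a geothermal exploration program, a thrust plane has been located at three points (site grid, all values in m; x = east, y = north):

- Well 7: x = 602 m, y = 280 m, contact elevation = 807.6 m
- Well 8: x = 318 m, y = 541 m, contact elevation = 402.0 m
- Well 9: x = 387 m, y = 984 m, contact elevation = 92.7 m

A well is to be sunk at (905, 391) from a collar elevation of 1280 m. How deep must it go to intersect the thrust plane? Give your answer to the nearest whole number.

353 m

Let the plane be z = a·x + b·y + c.
Well 8−Well 7: −284a + 261b = −405.6;  Well 9−Well 7: −215a + 704b = −714.9.
Solving gives a = 0.68803, b = −0.80536.
Then c = 807.6 − a·602 − b·280 = 618.91.
At (905, 391): z_contact = 622.7 − 314.9 + 618.91 = 926.7 m.
Depth below ground = 1280 − 926.7 = 353 m.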